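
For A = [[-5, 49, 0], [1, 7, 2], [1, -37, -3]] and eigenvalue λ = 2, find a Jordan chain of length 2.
v_1 = [[-1, 0, 1]]^T, v_2 = [[7, 1, -6]]^T

We seek v_1 ∈ ker((A - 2I)^2) \ ker(A - 2I), then set v_{i+1} = (A - 2I) v_i.

One such chain is v_1 = [[-1, 0, 1]]^T, v_2 = [[7, 1, -6]]^T. Check: (A - 2I) v_2 = [[0, 0, 0]]^T = 0.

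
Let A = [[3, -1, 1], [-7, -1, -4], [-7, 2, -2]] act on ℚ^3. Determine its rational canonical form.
R = [[0, 0, -5], [1, 0, -1], [0, 1, 0]]

The invariant factors of A (the non-unit diagonal entries of the Smith normal form of xI - A over ℚ[x]) are x^3 + x + 5, each dividing the next. The characteristic polynomial is their product, x^3 + x + 5.

The rational canonical form is the block-diagonal matrix of companion matrices C(f_i):
R = [[0, 0, -5], [1, 0, -1], [0, 1, 0]].

Note the characteristic polynomial does not split into linear factors over ℚ, so A has no Jordan form over ℚ; the rational canonical form exists over any field.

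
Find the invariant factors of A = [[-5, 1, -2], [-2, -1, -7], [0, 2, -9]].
(x + 5)^3

The Jordan structure of A has elementary divisors (x + 5)^3. Arranging the block sizes at each eigenvalue in decreasing order and taking row products gives the invariant factors.

Invariant factors (smallest first, each dividing the next): (x + 5)^3.

Check: the last factor (x + 5)^3 is the minimal polynomial, and the product (x + 5)^3 is the characteristic polynomial.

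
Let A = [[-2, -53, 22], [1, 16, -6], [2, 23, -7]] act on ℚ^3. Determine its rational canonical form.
R = [[0, 0, 15], [1, 0, -17], [0, 1, 7]]

The invariant factors of A (the non-unit diagonal entries of the Smith normal form of xI - A over ℚ[x]) are (x - 3)(x^2 - 4x + 5), each dividing the next. The characteristic polynomial is their product, (x - 3)(x^2 - 4x + 5).

The rational canonical form is the block-diagonal matrix of companion matrices C(f_i):
R = [[0, 0, 15], [1, 0, -17], [0, 1, 7]].

Note the characteristic polynomial does not split into linear factors over ℚ, so A has no Jordan form over ℚ; the rational canonical form exists over any field.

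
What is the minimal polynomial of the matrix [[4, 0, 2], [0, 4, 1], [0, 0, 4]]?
The characteristic polynomial factors as (x - 4)^3. The minimal polynomial is ∏(x - λ)^{k_λ} where k_λ is the size of the largest Jordan block at λ.

For λ = 4: rank(A - 4I) = 1, and the largest Jordan block has size 2 (the smallest k with rank((A - 4I)^k) = rank((A - 4I)^(k+1))).

So m_A(x) = (x - 4)^2.

m_A(x) = (x - 4)^2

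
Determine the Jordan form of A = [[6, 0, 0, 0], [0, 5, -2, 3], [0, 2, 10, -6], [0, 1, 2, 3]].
J = [[6, 1, 0, 0], [0, 6, 0, 0], [0, 0, 6, 0], [0, 0, 0, 6]]

The characteristic polynomial is det(xI - A) = (x - 6)^4, so the eigenvalues are 6 (algebraic multiplicity 4).

For λ = 6: rank(A - 6I) = 1, rank((A - 6I)^2) = 0. The eigenspace has dimension 4 - 1 = 3, so there are 3 Jordan blocks; the rank sequence gives block sizes [2, 1, 1].

Assembling the blocks gives the Jordan form J above.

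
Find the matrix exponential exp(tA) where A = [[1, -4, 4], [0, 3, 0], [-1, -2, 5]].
A has Jordan form J = [[3, 1, 0], [0, 3, 0], [0, 0, 3]] with A = PJP^{-1}, so e^{tA} = P e^{tJ} P^{-1}.

For a Jordan block J_k(λ), e^{tJ_k(λ)} = e^{λt} · (I + tN + t^2 N^2/2! + ... + t^{k-1} N^{k-1}/(k-1)!) where N is the nilpotent superdiagonal part.

Assembling the blocks and conjugating back gives the entries of e^{tA} as shown above.

e^{tA} = [[(1 - 2*t)*e^{3*t}, -4*t*e^{3*t}, 4*t*e^{3*t}], [0, e^{3*t}, 0], [-t*e^{3*t}, -2*t*e^{3*t}, (2*t + 1)*e^{3*t}]]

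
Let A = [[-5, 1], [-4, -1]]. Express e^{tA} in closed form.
A has Jordan form J = [[-3, 1], [0, -3]] with A = PJP^{-1}, so e^{tA} = P e^{tJ} P^{-1}.

For a Jordan block J_k(λ), e^{tJ_k(λ)} = e^{λt} · (I + tN + t^2 N^2/2! + ... + t^{k-1} N^{k-1}/(k-1)!) where N is the nilpotent superdiagonal part.

Assembling the blocks and conjugating back gives the entries of e^{tA} as shown above.

e^{tA} = [[(1 - 2*t)*e^{-3*t}, t*e^{-3*t}], [-4*t*e^{-3*t}, (2*t + 1)*e^{-3*t}]]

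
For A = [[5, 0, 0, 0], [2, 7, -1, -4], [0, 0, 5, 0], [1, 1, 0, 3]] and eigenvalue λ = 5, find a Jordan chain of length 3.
v_1 = [[1, 0, 1, 0]]^T, v_2 = [[0, 1, 0, 1]]^T, v_3 = [[0, -2, 0, -1]]^T

We seek v_1 ∈ ker((A - 5I)^3) \ ker((A - 5I)^2), then set v_{i+1} = (A - 5I) v_i.

One such chain is v_1 = [[1, 0, 1, 0]]^T, v_2 = [[0, 1, 0, 1]]^T, v_3 = [[0, -2, 0, -1]]^T. Check: (A - 5I) v_3 = [[0, 0, 0, 0]]^T = 0.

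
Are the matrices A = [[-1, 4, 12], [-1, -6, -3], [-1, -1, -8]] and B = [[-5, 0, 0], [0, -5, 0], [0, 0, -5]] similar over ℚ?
Both have characteristic polynomial (x + 5)^3, but the minimal polynomial of A is (x + 5)^2 while the minimal polynomial of B is x + 5. The minimal polynomial is a similarity invariant, so A and B are not similar.

No.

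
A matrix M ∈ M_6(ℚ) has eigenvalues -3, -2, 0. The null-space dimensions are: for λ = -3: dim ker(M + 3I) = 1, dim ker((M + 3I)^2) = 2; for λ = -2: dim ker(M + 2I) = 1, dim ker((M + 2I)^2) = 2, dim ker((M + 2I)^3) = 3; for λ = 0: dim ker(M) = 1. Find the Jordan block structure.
λ = -3: successive nullity increments [1, 1] count blocks of size ≥ k; block sizes are [2].
λ = -2: successive nullity increments [1, 1, 1] count blocks of size ≥ k; block sizes are [3].
λ = 0: successive nullity increments [1] count blocks of size ≥ k; block sizes are [1].

Jordan blocks: (-3, 2), (-2, 3), (0, 1)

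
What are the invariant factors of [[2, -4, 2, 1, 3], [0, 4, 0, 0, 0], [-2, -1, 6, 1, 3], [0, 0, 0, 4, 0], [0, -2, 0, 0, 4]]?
x - 4, (x - 4)^2, (x - 4)^2

The Jordan structure of A has elementary divisors (x - 4)^2, (x - 4)^2, (x - 4). Arranging the block sizes at each eigenvalue in decreasing order and taking row products gives the invariant factors.

Invariant factors (smallest first, each dividing the next): x - 4, (x - 4)^2, (x - 4)^2.

Check: the last factor (x - 4)^2 is the minimal polynomial, and the product (x - 4)^5 is the characteristic polynomial.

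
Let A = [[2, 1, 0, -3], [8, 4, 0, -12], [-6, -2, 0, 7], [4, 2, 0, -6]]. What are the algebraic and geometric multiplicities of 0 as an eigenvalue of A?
The characteristic polynomial is x^4, so the factor x appears with exponent 4: the algebraic multiplicity is 4.

rank(A) = 2, so the eigenspace has dimension 4 - 2 = 2: the geometric multiplicity is 2.

Since 2 < 4, A is not diagonalizable.

algebraic multiplicity 4, geometric multiplicity 2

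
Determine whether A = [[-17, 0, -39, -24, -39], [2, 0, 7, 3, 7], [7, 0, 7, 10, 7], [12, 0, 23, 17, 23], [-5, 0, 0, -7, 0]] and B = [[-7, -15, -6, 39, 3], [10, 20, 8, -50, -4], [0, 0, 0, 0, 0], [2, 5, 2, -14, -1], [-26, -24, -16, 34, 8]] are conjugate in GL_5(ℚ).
Two matrices over a field are similar if and only if they have the same invariant factors.

Both A and B have characteristic polynomial x^2(x - 4)^2(x + 1) and minimal polynomial x(x - 4)^2(x + 1). Computing further, both have invariant factors x, x(x - 4)^2(x + 1). Hence A and B are similar.

Yes.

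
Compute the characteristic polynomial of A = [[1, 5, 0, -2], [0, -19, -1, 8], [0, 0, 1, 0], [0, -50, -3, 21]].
xI - A = [[x - 1, -5, 0, 2], [0, x + 19, 1, -8], [0, 0, x - 1, 0], [0, 50, 3, x - 21]].

Expanding det(xI - A) along the first row:
det(xI - A) = + (x - 1)·det([[x + 19, 1, -8], [0, x - 1, 0], [50, 3, x - 21]]) - (-5)·det([[0, 1, -8], [0, x - 1, 0], [0, 3, x - 21]]) + (0)·det([[0, x + 19, -8], [0, 0, 0], [0, 50, x - 21]]) - (2)·det([[0, x + 19, 1], [0, 0, x - 1], [0, 50, 3]]).

Evaluating gives χ_A(x) = x^4 - 4x^3 + 6x^2 - 4x + 1 = (x - 1)^4.

χ_A(x) = (x - 1)^4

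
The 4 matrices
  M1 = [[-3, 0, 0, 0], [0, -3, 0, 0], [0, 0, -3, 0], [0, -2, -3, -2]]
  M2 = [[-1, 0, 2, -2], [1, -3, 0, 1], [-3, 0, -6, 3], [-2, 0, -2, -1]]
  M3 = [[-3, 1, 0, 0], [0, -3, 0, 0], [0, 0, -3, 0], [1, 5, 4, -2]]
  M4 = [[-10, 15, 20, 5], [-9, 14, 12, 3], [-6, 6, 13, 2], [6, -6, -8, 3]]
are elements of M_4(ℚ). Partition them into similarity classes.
Characteristic polynomials: χ_{M1} = (x + 2)(x + 3)^3, χ_{M2} = (x + 2)(x + 3)^3, χ_{M3} = (x + 2)(x + 3)^3, χ_{M4} = (x - 5)^4.

{M1}: invariant factors x + 3, x + 3, (x + 2)(x + 3).

{M2, M3}: invariant factors x + 3, (x + 2)(x + 3)^2.

{M4}: invariant factors x - 5, x - 5, (x - 5)^2.

Matrices are similar if and only if their invariant-factor lists agree; the partition into similarity classes is {M1}, {M2, M3}, {M4}.

3 classes: {M1}, {M2, M3}, {M4}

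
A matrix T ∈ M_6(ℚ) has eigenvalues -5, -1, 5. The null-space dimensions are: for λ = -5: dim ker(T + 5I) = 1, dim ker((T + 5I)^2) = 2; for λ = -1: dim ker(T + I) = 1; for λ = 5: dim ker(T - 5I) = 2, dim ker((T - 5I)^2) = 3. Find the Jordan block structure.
Jordan blocks: (-5, 2), (-1, 1), (5, 2), (5, 1)

λ = -5: successive nullity increments [1, 1] count blocks of size ≥ k; block sizes are [2].
λ = -1: successive nullity increments [1] count blocks of size ≥ k; block sizes are [1].
λ = 5: successive nullity increments [2, 1] count blocks of size ≥ k; block sizes are [2, 1].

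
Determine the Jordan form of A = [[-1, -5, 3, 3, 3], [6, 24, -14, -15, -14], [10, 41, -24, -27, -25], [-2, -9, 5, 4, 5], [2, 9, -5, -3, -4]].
The characteristic polynomial is det(xI - A) = (x - 1)^2(x + 1)^3, so the eigenvalues are -1 (algebraic multiplicity 3), 1 (algebraic multiplicity 2).

For λ = -1: rank(A + I) = 4, rank((A + I)^2) = 3, rank((A + I)^3) = 2. The eigenspace has dimension 5 - 4 = 1, so there is 1 Jordan block; the rank sequence gives block sizes [3].

For λ = 1: rank(A - I) = 3. The eigenspace has dimension 5 - 3 = 2, so there are 2 Jordan blocks; the rank sequence gives block sizes [1, 1].

Assembling the blocks gives the Jordan form J above.

J = [[-1, 1, 0, 0, 0], [0, -1, 1, 0, 0], [0, 0, -1, 0, 0], [0, 0, 0, 1, 0], [0, 0, 0, 0, 1]]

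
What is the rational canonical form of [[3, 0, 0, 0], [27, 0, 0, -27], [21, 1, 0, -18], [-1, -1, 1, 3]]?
R = [[3, 0, 0, 0], [0, 0, 0, -27], [0, 1, 0, 9], [0, 0, 1, 3]]

The invariant factors of A (the non-unit diagonal entries of the Smith normal form of xI - A over ℚ[x]) are x - 3, (x - 3)^2(x + 3), each dividing the next. The characteristic polynomial is their product, (x - 3)^3(x + 3).

The rational canonical form is the block-diagonal matrix of companion matrices C(f_i):
R = [[3, 0, 0, 0], [0, 0, 0, -27], [0, 1, 0, 9], [0, 0, 1, 3]].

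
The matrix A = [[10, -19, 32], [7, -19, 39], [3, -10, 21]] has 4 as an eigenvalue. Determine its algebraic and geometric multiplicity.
algebraic multiplicity 3, geometric multiplicity 1

The characteristic polynomial is (x - 4)^3, so the factor x - 4 appears with exponent 3: the algebraic multiplicity is 3.

rank(A - 4I) = 2, so the eigenspace has dimension 3 - 2 = 1: the geometric multiplicity is 1.

Since 1 < 3, A is not diagonalizable.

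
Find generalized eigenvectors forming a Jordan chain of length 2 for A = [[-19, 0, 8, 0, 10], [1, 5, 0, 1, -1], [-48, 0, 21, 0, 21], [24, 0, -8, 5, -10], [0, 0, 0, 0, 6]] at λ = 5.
v_1 = [[-2, 4, -6, 3, 0]]^T, v_2 = [[0, 1, 0, 0, 0]]^T

We seek v_1 ∈ ker((A - 5I)^2) \ ker(A - 5I), then set v_{i+1} = (A - 5I) v_i.

One such chain is v_1 = [[-2, 4, -6, 3, 0]]^T, v_2 = [[0, 1, 0, 0, 0]]^T. Check: (A - 5I) v_2 = [[0, 0, 0, 0, 0]]^T = 0.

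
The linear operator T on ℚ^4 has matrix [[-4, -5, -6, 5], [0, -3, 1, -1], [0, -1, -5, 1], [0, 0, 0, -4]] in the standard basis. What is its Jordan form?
J = [[-4, 1, 0, 0], [0, -4, 1, 0], [0, 0, -4, 0], [0, 0, 0, -4]]

The characteristic polynomial is det(xI - A) = (x + 4)^4, so the eigenvalues are -4 (algebraic multiplicity 4).

For λ = -4: rank(A + 4I) = 2, rank((A + 4I)^2) = 1, rank((A + 4I)^3) = 0. The eigenspace has dimension 4 - 2 = 2, so there are 2 Jordan blocks; the rank sequence gives block sizes [3, 1].

Assembling the blocks gives the Jordan form J above.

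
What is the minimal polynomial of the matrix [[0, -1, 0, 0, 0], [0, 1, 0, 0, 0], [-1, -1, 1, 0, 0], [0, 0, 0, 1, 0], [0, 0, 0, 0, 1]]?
m_A(x) = x(x - 1)

The characteristic polynomial factors as x(x - 1)^4. The minimal polynomial is ∏(x - λ)^{k_λ} where k_λ is the size of the largest Jordan block at λ.

For λ = 0: rank(A) = 4, and the largest Jordan block has size 1 (the smallest k with rank(A^k) = rank(A^(k+1))).
For λ = 1: rank(A - I) = 1, and the largest Jordan block has size 1 (the smallest k with rank((A - I)^k) = rank((A - I)^(k+1))).

So m_A(x) = x(x - 1).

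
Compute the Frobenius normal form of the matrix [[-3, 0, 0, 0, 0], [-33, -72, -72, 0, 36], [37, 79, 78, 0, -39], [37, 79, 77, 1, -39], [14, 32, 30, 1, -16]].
The invariant factors of A (the non-unit diagonal entries of the Smith normal form of xI - A over ℚ[x]) are x + 3, (x - 1)(x + 3)^2(x + 4), each dividing the next. The characteristic polynomial is their product, (x - 1)(x + 3)^3(x + 4).

The rational canonical form is the block-diagonal matrix of companion matrices C(f_i):
R = [[-3, 0, 0, 0, 0], [0, 0, 0, 0, 36], [0, 1, 0, 0, -3], [0, 0, 1, 0, -23], [0, 0, 0, 1, -9]].

R = [[-3, 0, 0, 0, 0], [0, 0, 0, 0, 36], [0, 1, 0, 0, -3], [0, 0, 1, 0, -23], [0, 0, 0, 1, -9]]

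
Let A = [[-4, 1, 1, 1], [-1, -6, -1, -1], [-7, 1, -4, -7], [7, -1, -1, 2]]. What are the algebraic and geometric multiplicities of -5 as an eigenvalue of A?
The characteristic polynomial is (x - 3)(x + 5)^3, so the factor x + 5 appears with exponent 3: the algebraic multiplicity is 3.

rank(A + 5I) = 2, so the eigenspace has dimension 4 - 2 = 2: the geometric multiplicity is 2.

Since 2 < 3, A is not diagonalizable.

algebraic multiplicity 3, geometric multiplicity 2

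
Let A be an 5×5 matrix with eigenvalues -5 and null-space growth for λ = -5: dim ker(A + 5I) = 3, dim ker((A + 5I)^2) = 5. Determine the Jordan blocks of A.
Jordan blocks: (-5, 2), (-5, 2), (-5, 1)

λ = -5: successive nullity increments [3, 2] count blocks of size ≥ k; block sizes are [2, 2, 1].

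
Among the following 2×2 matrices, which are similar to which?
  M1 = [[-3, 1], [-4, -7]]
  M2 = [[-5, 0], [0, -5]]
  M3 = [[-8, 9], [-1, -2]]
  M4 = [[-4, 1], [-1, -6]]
2 classes: {M1, M3, M4}, {M2}

Characteristic polynomials: χ_{M1} = (x + 5)^2, χ_{M2} = (x + 5)^2, χ_{M3} = (x + 5)^2, χ_{M4} = (x + 5)^2.

{M1, M3, M4}: invariant factors (x + 5)^2.

{M2}: invariant factors x + 5, x + 5.

Matrices are similar if and only if their invariant-factor lists agree; the partition into similarity classes is {M1, M3, M4}, {M2}.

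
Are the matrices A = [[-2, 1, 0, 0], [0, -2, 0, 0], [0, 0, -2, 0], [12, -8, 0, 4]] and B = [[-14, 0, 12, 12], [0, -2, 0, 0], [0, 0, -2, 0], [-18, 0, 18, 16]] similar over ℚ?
Both have characteristic polynomial (x - 4)(x + 2)^3, but the minimal polynomial of A is (x - 4)(x + 2)^2 while the minimal polynomial of B is (x - 4)(x + 2). The minimal polynomial is a similarity invariant, so A and B are not similar.

No.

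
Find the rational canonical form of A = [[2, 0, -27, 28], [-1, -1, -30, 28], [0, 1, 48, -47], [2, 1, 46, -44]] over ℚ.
R = [[0, 0, 0, 25], [1, 0, 0, -15], [0, 1, 0, 2], [0, 0, 1, 5]]

The invariant factors of A (the non-unit diagonal entries of the Smith normal form of xI - A over ℚ[x]) are (x - 5)(x^3 - 2x + 5), each dividing the next. The characteristic polynomial is their product, (x - 5)(x^3 - 2x + 5).

The rational canonical form is the block-diagonal matrix of companion matrices C(f_i):
R = [[0, 0, 0, 25], [1, 0, 0, -15], [0, 1, 0, 2], [0, 0, 1, 5]].

Note the characteristic polynomial does not split into linear factors over ℚ, so A has no Jordan form over ℚ; the rational canonical form exists over any field.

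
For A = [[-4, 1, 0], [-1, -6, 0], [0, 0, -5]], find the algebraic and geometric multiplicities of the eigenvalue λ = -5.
algebraic multiplicity 3, geometric multiplicity 2

The characteristic polynomial is (x + 5)^3, so the factor x + 5 appears with exponent 3: the algebraic multiplicity is 3.

rank(A + 5I) = 1, so the eigenspace has dimension 3 - 1 = 2: the geometric multiplicity is 2.

Since 2 < 3, A is not diagonalizable.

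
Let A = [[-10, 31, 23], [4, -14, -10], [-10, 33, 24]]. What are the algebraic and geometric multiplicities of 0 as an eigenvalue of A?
algebraic multiplicity 3, geometric multiplicity 1

The characteristic polynomial is x^3, so the factor x appears with exponent 3: the algebraic multiplicity is 3.

rank(A) = 2, so the eigenspace has dimension 3 - 2 = 1: the geometric multiplicity is 1.

Since 1 < 3, A is not diagonalizable.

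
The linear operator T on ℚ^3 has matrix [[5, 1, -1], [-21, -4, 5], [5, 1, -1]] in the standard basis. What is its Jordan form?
The characteristic polynomial is det(xI - A) = x^3, so the eigenvalues are 0 (algebraic multiplicity 3).

For λ = 0: rank(A) = 2, rank(A^2) = 1, rank(A^3) = 0. The eigenspace has dimension 3 - 2 = 1, so there is 1 Jordan block; the rank sequence gives block sizes [3].

Assembling the blocks gives the Jordan form J above.

J = [[0, 1, 0], [0, 0, 1], [0, 0, 0]]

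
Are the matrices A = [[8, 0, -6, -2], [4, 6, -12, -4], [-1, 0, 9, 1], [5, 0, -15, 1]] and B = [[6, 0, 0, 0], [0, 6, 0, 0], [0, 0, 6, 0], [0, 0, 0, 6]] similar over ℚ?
No.

Both have characteristic polynomial (x - 6)^4, but the minimal polynomial of A is (x - 6)^2 while the minimal polynomial of B is x - 6. The minimal polynomial is a similarity invariant, so A and B are not similar.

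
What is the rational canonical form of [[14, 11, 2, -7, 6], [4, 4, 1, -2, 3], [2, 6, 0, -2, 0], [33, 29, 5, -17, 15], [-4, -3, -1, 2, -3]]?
The invariant factors of A (the non-unit diagonal entries of the Smith normal form of xI - A over ℚ[x]) are x^2 + x - 3, x(x^2 + x - 3), each dividing the next. The characteristic polynomial is their product, x(x^2 + x - 3)^2.

The rational canonical form is the block-diagonal matrix of companion matrices C(f_i):
R = [[0, 3, 0, 0, 0], [1, -1, 0, 0, 0], [0, 0, 0, 0, 0], [0, 0, 1, 0, 3], [0, 0, 0, 1, -1]].

Note the characteristic polynomial does not split into linear factors over ℚ, so A has no Jordan form over ℚ; the rational canonical form exists over any field.

R = [[0, 3, 0, 0, 0], [1, -1, 0, 0, 0], [0, 0, 0, 0, 0], [0, 0, 1, 0, 3], [0, 0, 0, 1, -1]]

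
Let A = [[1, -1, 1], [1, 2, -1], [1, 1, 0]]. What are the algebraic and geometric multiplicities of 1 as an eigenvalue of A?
algebraic multiplicity 3, geometric multiplicity 1

The characteristic polynomial is (x - 1)^3, so the factor x - 1 appears with exponent 3: the algebraic multiplicity is 3.

rank(A - I) = 2, so the eigenspace has dimension 3 - 2 = 1: the geometric multiplicity is 1.

Since 1 < 3, A is not diagonalizable.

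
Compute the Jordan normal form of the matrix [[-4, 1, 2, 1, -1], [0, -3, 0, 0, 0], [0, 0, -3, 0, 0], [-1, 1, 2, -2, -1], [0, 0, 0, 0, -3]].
J = [[-3, 1, 0, 0, 0], [0, -3, 0, 0, 0], [0, 0, -3, 0, 0], [0, 0, 0, -3, 0], [0, 0, 0, 0, -3]]

The characteristic polynomial is det(xI - A) = (x + 3)^5, so the eigenvalues are -3 (algebraic multiplicity 5).

For λ = -3: rank(A + 3I) = 1, rank((A + 3I)^2) = 0. The eigenspace has dimension 5 - 1 = 4, so there are 4 Jordan blocks; the rank sequence gives block sizes [2, 1, 1, 1].

Assembling the blocks gives the Jordan form J above.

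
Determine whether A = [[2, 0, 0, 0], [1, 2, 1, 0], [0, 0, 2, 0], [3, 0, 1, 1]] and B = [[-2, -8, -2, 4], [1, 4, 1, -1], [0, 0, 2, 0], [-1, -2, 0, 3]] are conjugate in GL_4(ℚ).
Two matrices over a field are similar if and only if they have the same invariant factors.

Both A and B have characteristic polynomial (x - 2)^3(x - 1) and minimal polynomial (x - 2)^2(x - 1). Computing further, both have invariant factors x - 2, (x - 2)^2(x - 1). Hence A and B are similar.

Yes.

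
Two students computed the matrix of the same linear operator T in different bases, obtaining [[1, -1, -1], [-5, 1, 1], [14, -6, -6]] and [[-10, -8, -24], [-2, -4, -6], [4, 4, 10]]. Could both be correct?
No.

Both have characteristic polynomial x(x + 2)^2, but the minimal polynomial of A is x(x + 2)^2 while the minimal polynomial of B is x(x + 2). The minimal polynomial is a similarity invariant, so A and B are not similar.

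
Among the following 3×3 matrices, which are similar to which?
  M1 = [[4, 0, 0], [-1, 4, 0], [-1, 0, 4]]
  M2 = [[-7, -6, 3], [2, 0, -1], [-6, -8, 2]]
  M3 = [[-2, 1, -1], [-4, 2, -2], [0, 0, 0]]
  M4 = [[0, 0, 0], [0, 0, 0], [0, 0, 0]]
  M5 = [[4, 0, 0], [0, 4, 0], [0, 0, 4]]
5 classes: {M1}, {M2}, {M3}, {M4}, {M5}

Characteristic polynomials: χ_{M1} = (x - 4)^3, χ_{M2} = (x + 1)(x + 2)^2, χ_{M3} = x^3, χ_{M4} = x^3, χ_{M5} = (x - 4)^3.

{M1}: invariant factors x - 4, (x - 4)^2.

{M2}: invariant factors (x + 1)(x + 2)^2.

{M3}: invariant factors x, x^2.

{M4}: invariant factors x, x, x.

{M5}: invariant factors x - 4, x - 4, x - 4.

Matrices are similar if and only if their invariant-factor lists agree; the partition into similarity classes is {M1}, {M2}, {M3}, {M4}, {M5}.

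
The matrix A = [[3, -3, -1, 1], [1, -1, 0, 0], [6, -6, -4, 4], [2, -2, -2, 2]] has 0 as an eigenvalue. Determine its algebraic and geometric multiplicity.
The characteristic polynomial is x^4, so the factor x appears with exponent 4: the algebraic multiplicity is 4.

rank(A) = 2, so the eigenspace has dimension 4 - 2 = 2: the geometric multiplicity is 2.

Since 2 < 4, A is not diagonalizable.

algebraic multiplicity 4, geometric multiplicity 2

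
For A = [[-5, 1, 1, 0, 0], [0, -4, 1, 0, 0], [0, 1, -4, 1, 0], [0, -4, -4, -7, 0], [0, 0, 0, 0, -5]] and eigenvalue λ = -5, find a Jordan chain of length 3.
v_1 = [[2, 3, -3, 1, 0]]^T, v_2 = [[0, 0, 1, -2, 0]]^T, v_3 = [[1, 1, -1, 0, 0]]^T

We seek v_1 ∈ ker((A + 5I)^3) \ ker((A + 5I)^2), then set v_{i+1} = (A + 5I) v_i.

One such chain is v_1 = [[2, 3, -3, 1, 0]]^T, v_2 = [[0, 0, 1, -2, 0]]^T, v_3 = [[1, 1, -1, 0, 0]]^T. Check: (A + 5I) v_3 = [[0, 0, 0, 0, 0]]^T = 0.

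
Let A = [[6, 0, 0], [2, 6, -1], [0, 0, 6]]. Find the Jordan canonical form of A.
J = [[6, 1, 0], [0, 6, 0], [0, 0, 6]]

The characteristic polynomial is det(xI - A) = (x - 6)^3, so the eigenvalues are 6 (algebraic multiplicity 3).

For λ = 6: rank(A - 6I) = 1, rank((A - 6I)^2) = 0. The eigenspace has dimension 3 - 1 = 2, so there are 2 Jordan blocks; the rank sequence gives block sizes [2, 1].

Assembling the blocks gives the Jordan form J above.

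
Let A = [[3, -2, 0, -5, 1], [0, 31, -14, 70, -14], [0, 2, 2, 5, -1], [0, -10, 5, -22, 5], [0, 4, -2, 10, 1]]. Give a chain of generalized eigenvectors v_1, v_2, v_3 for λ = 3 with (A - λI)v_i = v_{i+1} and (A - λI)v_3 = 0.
v_1 = [[-1, 8, 1, -3, 1]]^T, v_2 = [[0, -14, -1, 5, -2]]^T, v_3 = [[1, 0, 0, 0, 0]]^T

We seek v_1 ∈ ker((A - 3I)^3) \ ker((A - 3I)^2), then set v_{i+1} = (A - 3I) v_i.

One such chain is v_1 = [[-1, 8, 1, -3, 1]]^T, v_2 = [[0, -14, -1, 5, -2]]^T, v_3 = [[1, 0, 0, 0, 0]]^T. Check: (A - 3I) v_3 = [[0, 0, 0, 0, 0]]^T = 0.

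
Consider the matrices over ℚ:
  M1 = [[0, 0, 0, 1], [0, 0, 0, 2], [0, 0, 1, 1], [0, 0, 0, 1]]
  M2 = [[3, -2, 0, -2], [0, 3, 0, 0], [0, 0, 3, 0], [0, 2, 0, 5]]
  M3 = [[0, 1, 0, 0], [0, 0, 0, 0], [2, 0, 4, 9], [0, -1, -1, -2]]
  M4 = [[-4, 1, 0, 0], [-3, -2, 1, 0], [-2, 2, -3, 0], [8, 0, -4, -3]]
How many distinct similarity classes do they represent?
Characteristic polynomials: χ_{M1} = x^2(x - 1)^2, χ_{M2} = (x - 5)(x - 3)^3, χ_{M3} = x^2(x - 1)^2, χ_{M4} = (x + 3)^4.

{M1}: invariant factors x, x(x - 1)^2.

{M2}: invariant factors x - 3, x - 3, (x - 5)(x - 3).

{M3}: invariant factors x^2(x - 1)^2.

{M4}: invariant factors x + 3, (x + 3)^3.

Matrices are similar if and only if their invariant-factor lists agree; the partition into similarity classes is {M1}, {M2}, {M3}, {M4}.

4 classes: {M1}, {M2}, {M3}, {M4}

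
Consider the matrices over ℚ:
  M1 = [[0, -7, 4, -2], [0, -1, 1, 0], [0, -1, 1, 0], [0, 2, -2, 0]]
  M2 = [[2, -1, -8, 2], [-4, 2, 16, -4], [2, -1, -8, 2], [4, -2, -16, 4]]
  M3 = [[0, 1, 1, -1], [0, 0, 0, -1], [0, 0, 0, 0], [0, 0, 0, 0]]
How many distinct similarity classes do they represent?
Characteristic polynomials: χ_{M1} = x^4, χ_{M2} = x^4, χ_{M3} = x^4.

{M1, M3}: invariant factors x, x^3.

{M2}: invariant factors x, x, x^2.

Matrices are similar if and only if their invariant-factor lists agree; the partition into similarity classes is {M1, M3}, {M2}.

2 classes: {M1, M3}, {M2}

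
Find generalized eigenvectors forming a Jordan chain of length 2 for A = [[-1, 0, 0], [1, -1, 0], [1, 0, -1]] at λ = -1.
We seek v_1 ∈ ker((A + I)^2) \ ker(A + I), then set v_{i+1} = (A + I) v_i.

One such chain is v_1 = [[1, 2, -1]]^T, v_2 = [[0, 1, 1]]^T. Check: (A + I) v_2 = [[0, 0, 0]]^T = 0.

v_1 = [[1, 2, -1]]^T, v_2 = [[0, 1, 1]]^T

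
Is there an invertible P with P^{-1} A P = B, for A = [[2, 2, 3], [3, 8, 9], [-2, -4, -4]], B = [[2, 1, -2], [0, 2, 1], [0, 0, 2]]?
Yes.

Two matrices over a field are similar if and only if they have the same invariant factors.

Both A and B have characteristic polynomial (x - 2)^3 and minimal polynomial (x - 2)^3. Computing further, both have invariant factors (x - 2)^3. Hence A and B are similar.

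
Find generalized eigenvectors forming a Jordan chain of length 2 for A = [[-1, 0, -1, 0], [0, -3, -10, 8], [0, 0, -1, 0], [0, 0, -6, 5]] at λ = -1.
v_1 = [[1, -1, 1, 1]]^T, v_2 = [[-1, 0, 0, 0]]^T

We seek v_1 ∈ ker((A + I)^2) \ ker(A + I), then set v_{i+1} = (A + I) v_i.

One such chain is v_1 = [[1, -1, 1, 1]]^T, v_2 = [[-1, 0, 0, 0]]^T. Check: (A + I) v_2 = [[0, 0, 0, 0]]^T = 0.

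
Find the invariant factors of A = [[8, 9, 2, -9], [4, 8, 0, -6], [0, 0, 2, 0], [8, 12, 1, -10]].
The Jordan structure of A has elementary divisors (x - 2)^3, (x - 2). Arranging the block sizes at each eigenvalue in decreasing order and taking row products gives the invariant factors.

Invariant factors (smallest first, each dividing the next): x - 2, (x - 2)^3.

Check: the last factor (x - 2)^3 is the minimal polynomial, and the product (x - 2)^4 is the characteristic polynomial.

x - 2, (x - 2)^3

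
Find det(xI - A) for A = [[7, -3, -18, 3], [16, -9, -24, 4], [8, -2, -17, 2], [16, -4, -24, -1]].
xI - A = [[x - 7, 3, 18, -3], [-16, x + 9, 24, -4], [-8, 2, x + 17, -2], [-16, 4, 24, x + 1]].

Expanding det(xI - A) along the first row:
det(xI - A) = + (x - 7)·det([[x + 9, 24, -4], [2, x + 17, -2], [4, 24, x + 1]]) - (3)·det([[-16, 24, -4], [-8, x + 17, -2], [-16, 24, x + 1]]) + (18)·det([[-16, x + 9, -4], [-8, 2, -2], [-16, 4, x + 1]]) - (-3)·det([[-16, x + 9, 24], [-8, 2, x + 17], [-16, 4, 24]]).

Evaluating gives χ_A(x) = x^4 + 20x^3 + 150x^2 + 500x + 625 = (x + 5)^4.

χ_A(x) = (x + 5)^4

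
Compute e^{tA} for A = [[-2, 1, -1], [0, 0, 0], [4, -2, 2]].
e^{tA} = [[1 - 2*t, t, -t], [0, 1, 0], [4*t, -2*t, 2*t + 1]]

A has Jordan form J = [[0, 1, 0], [0, 0, 0], [0, 0, 0]] with A = PJP^{-1}, so e^{tA} = P e^{tJ} P^{-1}.

For a Jordan block J_k(λ), e^{tJ_k(λ)} = e^{λt} · (I + tN + t^2 N^2/2! + ... + t^{k-1} N^{k-1}/(k-1)!) where N is the nilpotent superdiagonal part.

Assembling the blocks and conjugating back gives the entries of e^{tA} as shown above.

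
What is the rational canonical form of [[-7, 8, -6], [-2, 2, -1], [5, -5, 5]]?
R = [[0, 0, 5], [1, 0, -2], [0, 1, 0]]

The invariant factors of A (the non-unit diagonal entries of the Smith normal form of xI - A over ℚ[x]) are x^3 + 2x - 5, each dividing the next. The characteristic polynomial is their product, x^3 + 2x - 5.

The rational canonical form is the block-diagonal matrix of companion matrices C(f_i):
R = [[0, 0, 5], [1, 0, -2], [0, 1, 0]].

Note the characteristic polynomial does not split into linear factors over ℚ, so A has no Jordan form over ℚ; the rational canonical form exists over any field.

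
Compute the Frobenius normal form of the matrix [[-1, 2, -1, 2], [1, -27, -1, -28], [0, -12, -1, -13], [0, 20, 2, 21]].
The invariant factors of A (the non-unit diagonal entries of the Smith normal form of xI - A over ℚ[x]) are (x + 1)^3(x + 5), each dividing the next. The characteristic polynomial is their product, (x + 1)^3(x + 5).

The rational canonical form is the block-diagonal matrix of companion matrices C(f_i):
R = [[0, 0, 0, -5], [1, 0, 0, -16], [0, 1, 0, -18], [0, 0, 1, -8]].

R = [[0, 0, 0, -5], [1, 0, 0, -16], [0, 1, 0, -18], [0, 0, 1, -8]]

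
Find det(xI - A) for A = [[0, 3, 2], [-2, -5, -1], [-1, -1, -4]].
xI - A = [[x, -3, -2], [2, x + 5, 1], [1, 1, x + 4]].

Expanding det(xI - A) along the first row:
det(xI - A) = + (x)·det([[x + 5, 1], [1, x + 4]]) - (-3)·det([[2, 1], [1, x + 4]]) + (-2)·det([[2, x + 5], [1, 1]]).

Evaluating gives χ_A(x) = x^3 + 9x^2 + 27x + 27 = (x + 3)^3.

χ_A(x) = (x + 3)^3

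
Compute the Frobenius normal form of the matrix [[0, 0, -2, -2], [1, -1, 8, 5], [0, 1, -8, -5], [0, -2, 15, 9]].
R = [[0, 0, 0, 0], [1, 0, 0, 2], [0, 1, 0, -4], [0, 0, 1, 0]]

The invariant factors of A (the non-unit diagonal entries of the Smith normal form of xI - A over ℚ[x]) are x(x^3 + 4x - 2), each dividing the next. The characteristic polynomial is their product, x(x^3 + 4x - 2).

The rational canonical form is the block-diagonal matrix of companion matrices C(f_i):
R = [[0, 0, 0, 0], [1, 0, 0, 2], [0, 1, 0, -4], [0, 0, 1, 0]].

Note the characteristic polynomial does not split into linear factors over ℚ, so A has no Jordan form over ℚ; the rational canonical form exists over any field.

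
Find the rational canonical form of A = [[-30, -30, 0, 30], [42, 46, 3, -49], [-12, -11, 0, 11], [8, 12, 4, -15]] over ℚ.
R = [[-3, 0, 0, 0], [0, 0, 0, -30], [0, 1, 0, 11], [0, 0, 1, 4]]

The invariant factors of A (the non-unit diagonal entries of the Smith normal form of xI - A over ℚ[x]) are x + 3, (x - 5)(x - 2)(x + 3), each dividing the next. The characteristic polynomial is their product, (x - 5)(x - 2)(x + 3)^2.

The rational canonical form is the block-diagonal matrix of companion matrices C(f_i):
R = [[-3, 0, 0, 0], [0, 0, 0, -30], [0, 1, 0, 11], [0, 0, 1, 4]].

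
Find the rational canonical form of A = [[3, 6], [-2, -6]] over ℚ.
R = [[0, 6], [1, -3]]

The invariant factors of A (the non-unit diagonal entries of the Smith normal form of xI - A over ℚ[x]) are x^2 + 3x - 6, each dividing the next. The characteristic polynomial is their product, x^2 + 3x - 6.

The rational canonical form is the block-diagonal matrix of companion matrices C(f_i):
R = [[0, 6], [1, -3]].

Note the characteristic polynomial does not split into linear factors over ℚ, so A has no Jordan form over ℚ; the rational canonical form exists over any field.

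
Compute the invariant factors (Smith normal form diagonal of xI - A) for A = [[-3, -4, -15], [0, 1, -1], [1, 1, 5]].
The Jordan structure of A has elementary divisors (x - 1)^3. Arranging the block sizes at each eigenvalue in decreasing order and taking row products gives the invariant factors.

Invariant factors (smallest first, each dividing the next): (x - 1)^3.

Check: the last factor (x - 1)^3 is the minimal polynomial, and the product (x - 1)^3 is the characteristic polynomial.

(x - 1)^3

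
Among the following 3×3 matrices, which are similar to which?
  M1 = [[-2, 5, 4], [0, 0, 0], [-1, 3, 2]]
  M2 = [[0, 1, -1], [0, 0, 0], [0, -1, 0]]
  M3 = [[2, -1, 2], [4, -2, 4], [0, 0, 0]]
2 classes: {M1, M2}, {M3}

Characteristic polynomials: χ_{M1} = x^3, χ_{M2} = x^3, χ_{M3} = x^3.

{M1, M2}: invariant factors x^3.

{M3}: invariant factors x, x^2.

Matrices are similar if and only if their invariant-factor lists agree; the partition into similarity classes is {M1, M2}, {M3}.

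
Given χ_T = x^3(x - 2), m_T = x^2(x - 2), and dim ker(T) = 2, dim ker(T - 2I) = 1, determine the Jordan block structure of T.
Jordan blocks: (0, 2), (0, 1), (2, 1)

λ = 0: algebraic multiplicity 3 (exponent in χ_T), largest block size 2 (exponent in m_T), 2 blocks (geometric multiplicity). These force block sizes [2, 1].
λ = 2: algebraic multiplicity 1 (exponent in χ_T), largest block size 1 (exponent in m_T), 1 block (geometric multiplicity). This forces block sizes [1].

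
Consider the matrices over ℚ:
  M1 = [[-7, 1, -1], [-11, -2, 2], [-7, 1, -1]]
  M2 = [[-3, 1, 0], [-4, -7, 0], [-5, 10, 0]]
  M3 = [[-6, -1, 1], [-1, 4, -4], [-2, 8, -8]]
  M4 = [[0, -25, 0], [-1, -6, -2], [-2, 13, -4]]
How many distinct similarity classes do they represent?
1 class: {M1, M2, M3, M4}

Characteristic polynomials: χ_{M1} = x(x + 5)^2, χ_{M2} = x(x + 5)^2, χ_{M3} = x(x + 5)^2, χ_{M4} = x(x + 5)^2.

{M1, M2, M3, M4}: invariant factors x(x + 5)^2.

Matrices are similar if and only if their invariant-factor lists agree; the partition into similarity classes is {M1, M2, M3, M4}.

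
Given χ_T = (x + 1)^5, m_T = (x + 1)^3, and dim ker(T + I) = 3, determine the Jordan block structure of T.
λ = -1: algebraic multiplicity 5 (exponent in χ_T), largest block size 3 (exponent in m_T), 3 blocks (geometric multiplicity). These force block sizes [3, 1, 1].

Jordan blocks: (-1, 3), (-1, 1), (-1, 1)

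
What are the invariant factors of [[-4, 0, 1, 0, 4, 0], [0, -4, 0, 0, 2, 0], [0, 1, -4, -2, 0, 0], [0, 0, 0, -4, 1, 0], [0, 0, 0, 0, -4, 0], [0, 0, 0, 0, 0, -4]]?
x + 4, (x + 4)^2, (x + 4)^3

The Jordan structure of A has elementary divisors (x + 4)^3, (x + 4)^2, (x + 4). Arranging the block sizes at each eigenvalue in decreasing order and taking row products gives the invariant factors.

Invariant factors (smallest first, each dividing the next): x + 4, (x + 4)^2, (x + 4)^3.

Check: the last factor (x + 4)^3 is the minimal polynomial, and the product (x + 4)^6 is the characteristic polynomial.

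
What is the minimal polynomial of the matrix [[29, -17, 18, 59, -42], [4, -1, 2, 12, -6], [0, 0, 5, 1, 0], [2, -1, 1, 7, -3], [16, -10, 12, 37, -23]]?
m_A(x) = (x - 5)^3(x - 1)^2

The characteristic polynomial factors as (x - 5)^3(x - 1)^2. The minimal polynomial is ∏(x - λ)^{k_λ} where k_λ is the size of the largest Jordan block at λ.

For λ = 1: rank(A - I) = 4, and the largest Jordan block has size 2 (the smallest k with rank((A - I)^k) = rank((A - I)^(k+1))).
For λ = 5: rank(A - 5I) = 4, and the largest Jordan block has size 3 (the smallest k with rank((A - 5I)^k) = rank((A - 5I)^(k+1))).

So m_A(x) = (x - 5)^3(x - 1)^2.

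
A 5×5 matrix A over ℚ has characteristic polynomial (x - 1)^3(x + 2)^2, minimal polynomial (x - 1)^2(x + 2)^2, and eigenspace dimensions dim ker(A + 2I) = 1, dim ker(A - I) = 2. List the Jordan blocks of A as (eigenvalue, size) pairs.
Jordan blocks: (-2, 2), (1, 2), (1, 1)

λ = -2: algebraic multiplicity 2 (exponent in χ_A), largest block size 2 (exponent in m_A), 1 block (geometric multiplicity). This forces block sizes [2].
λ = 1: algebraic multiplicity 3 (exponent in χ_A), largest block size 2 (exponent in m_A), 2 blocks (geometric multiplicity). These force block sizes [2, 1].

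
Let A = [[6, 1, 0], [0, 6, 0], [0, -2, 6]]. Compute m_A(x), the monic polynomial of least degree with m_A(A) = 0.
m_A(x) = (x - 6)^2

The characteristic polynomial factors as (x - 6)^3. The minimal polynomial is ∏(x - λ)^{k_λ} where k_λ is the size of the largest Jordan block at λ.

For λ = 6: rank(A - 6I) = 1, and the largest Jordan block has size 2 (the smallest k with rank((A - 6I)^k) = rank((A - 6I)^(k+1))).

So m_A(x) = (x - 6)^2.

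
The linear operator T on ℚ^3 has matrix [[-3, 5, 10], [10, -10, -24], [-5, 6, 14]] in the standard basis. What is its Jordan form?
J = [[-3, 0, 0], [0, 2, 1], [0, 0, 2]]

The characteristic polynomial is det(xI - A) = (x - 2)^2(x + 3), so the eigenvalues are -3 (algebraic multiplicity 1), 2 (algebraic multiplicity 2).

For λ = -3: algebraic multiplicity 1 gives one 1×1 block.

For λ = 2: rank(A - 2I) = 2, rank((A - 2I)^2) = 1. The eigenspace has dimension 3 - 2 = 1, so there is 1 Jordan block; the rank sequence gives block sizes [2].

Assembling the blocks gives the Jordan form J above.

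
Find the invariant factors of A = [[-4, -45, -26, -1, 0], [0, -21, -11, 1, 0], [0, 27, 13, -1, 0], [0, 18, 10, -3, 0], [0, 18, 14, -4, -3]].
The Jordan structure of A has elementary divisors (x + 4)^3, (x + 3), (x + 3). Arranging the block sizes at each eigenvalue in decreasing order and taking row products gives the invariant factors.

Invariant factors (smallest first, each dividing the next): x + 3, (x + 3)(x + 4)^3.

Check: the last factor (x + 3)(x + 4)^3 is the minimal polynomial, and the product (x + 3)^2(x + 4)^3 is the characteristic polynomial.

x + 3, (x + 3)(x + 4)^3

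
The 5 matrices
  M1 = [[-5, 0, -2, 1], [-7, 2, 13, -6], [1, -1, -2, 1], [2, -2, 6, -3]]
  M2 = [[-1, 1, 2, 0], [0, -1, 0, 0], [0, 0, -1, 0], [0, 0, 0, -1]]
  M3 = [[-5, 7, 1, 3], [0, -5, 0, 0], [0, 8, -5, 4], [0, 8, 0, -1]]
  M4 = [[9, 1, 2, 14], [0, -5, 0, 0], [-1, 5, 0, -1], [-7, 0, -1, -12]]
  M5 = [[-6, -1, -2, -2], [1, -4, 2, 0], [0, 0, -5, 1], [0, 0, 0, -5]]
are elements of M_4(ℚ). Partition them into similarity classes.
Characteristic polynomials: χ_{M1} = (x - 1)^2(x + 5)^2, χ_{M2} = (x + 1)^4, χ_{M3} = (x + 1)(x + 5)^3, χ_{M4} = (x - 1)^2(x + 5)^2, χ_{M5} = (x + 5)^4.

{M1, M4}: invariant factors (x - 1)^2(x + 5)^2.

{M2}: invariant factors x + 1, x + 1, (x + 1)^2.

{M3}: invariant factors x + 5, (x + 1)(x + 5)^2.

{M5}: invariant factors (x + 5)^2, (x + 5)^2.

Matrices are similar if and only if their invariant-factor lists agree; the partition into similarity classes is {M1, M4}, {M2}, {M3}, {M5}.

4 classes: {M1, M4}, {M2}, {M3}, {M5}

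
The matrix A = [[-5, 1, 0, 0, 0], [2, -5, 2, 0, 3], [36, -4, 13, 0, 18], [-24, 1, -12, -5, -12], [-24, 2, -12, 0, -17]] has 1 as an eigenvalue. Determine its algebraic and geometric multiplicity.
algebraic multiplicity 1, geometric multiplicity 1

The characteristic polynomial is (x - 1)(x + 5)^4, so the factor x - 1 appears with exponent 1: the algebraic multiplicity is 1.

rank(A - I) = 4, so the eigenspace has dimension 5 - 4 = 1: the geometric multiplicity is 1.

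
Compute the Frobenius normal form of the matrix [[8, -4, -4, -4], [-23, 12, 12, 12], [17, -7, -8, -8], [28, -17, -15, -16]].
R = [[0, 0, 0, -4], [1, 0, 0, 8], [0, 1, 0, 0], [0, 0, 1, -4]]

The invariant factors of A (the non-unit diagonal entries of the Smith normal form of xI - A over ℚ[x]) are (x^2 + 2x - 2)^2, each dividing the next. The characteristic polynomial is their product, (x^2 + 2x - 2)^2.

The rational canonical form is the block-diagonal matrix of companion matrices C(f_i):
R = [[0, 0, 0, -4], [1, 0, 0, 8], [0, 1, 0, 0], [0, 0, 1, -4]].

Note the characteristic polynomial does not split into linear factors over ℚ, so A has no Jordan form over ℚ; the rational canonical form exists over any field.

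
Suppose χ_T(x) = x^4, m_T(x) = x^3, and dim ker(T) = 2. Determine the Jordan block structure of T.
λ = 0: algebraic multiplicity 4 (exponent in χ_T), largest block size 3 (exponent in m_T), 2 blocks (geometric multiplicity). These force block sizes [3, 1].

Jordan blocks: (0, 3), (0, 1)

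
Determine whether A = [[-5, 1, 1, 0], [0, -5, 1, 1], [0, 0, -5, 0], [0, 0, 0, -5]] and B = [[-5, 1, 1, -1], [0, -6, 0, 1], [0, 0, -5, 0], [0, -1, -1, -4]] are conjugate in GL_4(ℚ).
Yes.

Two matrices over a field are similar if and only if they have the same invariant factors.

Both A and B have characteristic polynomial (x + 5)^4 and minimal polynomial (x + 5)^3. Computing further, both have invariant factors x + 5, (x + 5)^3. Hence A and B are similar.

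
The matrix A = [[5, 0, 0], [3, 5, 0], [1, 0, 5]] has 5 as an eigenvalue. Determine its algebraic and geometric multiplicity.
algebraic multiplicity 3, geometric multiplicity 2

The characteristic polynomial is (x - 5)^3, so the factor x - 5 appears with exponent 3: the algebraic multiplicity is 3.

rank(A - 5I) = 1, so the eigenspace has dimension 3 - 1 = 2: the geometric multiplicity is 2.

Since 2 < 3, A is not diagonalizable.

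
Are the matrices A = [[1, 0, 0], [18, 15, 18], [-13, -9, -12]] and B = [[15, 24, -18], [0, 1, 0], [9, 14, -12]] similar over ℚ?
Two matrices over a field are similar if and only if they have the same invariant factors.

Both A and B have characteristic polynomial (x - 6)(x - 1)(x + 3) and minimal polynomial (x - 6)(x - 1)(x + 3). Computing further, both have invariant factors (x - 6)(x - 1)(x + 3). Hence A and B are similar.

Yes.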